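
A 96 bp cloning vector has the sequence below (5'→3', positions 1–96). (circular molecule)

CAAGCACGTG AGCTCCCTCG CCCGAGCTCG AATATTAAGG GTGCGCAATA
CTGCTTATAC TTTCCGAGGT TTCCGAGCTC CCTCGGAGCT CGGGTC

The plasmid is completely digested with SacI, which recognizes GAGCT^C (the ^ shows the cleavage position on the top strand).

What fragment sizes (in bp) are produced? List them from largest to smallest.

51, 20, 14, 11 bp

SacI sites (GAGCTC) start at positions 10, 24, 75, 86.
SacI cuts after base 5 of each site (before the last base), so after positions 14, 28, 79, 90.
Circular molecule, 4 cuts → 4 fragments:
  15–28 → 14 bp
  29–79 → 51 bp
  80–90 → 11 bp
  91–96 then 1–14 → 6 + 14 = 20 bp
Sorted largest to smallest: 51, 20, 14, 11 bp.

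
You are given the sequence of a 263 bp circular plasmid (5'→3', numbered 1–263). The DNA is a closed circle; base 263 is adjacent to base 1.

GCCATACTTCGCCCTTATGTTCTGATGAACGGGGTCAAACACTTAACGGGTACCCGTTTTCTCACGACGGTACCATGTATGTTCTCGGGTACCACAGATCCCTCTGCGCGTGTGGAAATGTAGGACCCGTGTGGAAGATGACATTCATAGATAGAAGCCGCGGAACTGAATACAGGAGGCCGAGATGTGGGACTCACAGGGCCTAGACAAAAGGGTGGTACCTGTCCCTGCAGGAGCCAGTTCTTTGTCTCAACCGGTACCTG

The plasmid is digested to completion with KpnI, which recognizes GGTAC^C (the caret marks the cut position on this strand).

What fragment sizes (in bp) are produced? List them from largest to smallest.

129, 56, 39, 20, 19 bp

KpnI sites (GGTACC) start at positions 49, 69, 88, 217, 256.
KpnI cuts after base 5 of each site (before the last base), so after positions 53, 73, 92, 221, 260.
Circular molecule, 5 cuts → 5 fragments:
  54–73 → 20 bp
  74–92 → 19 bp
  93–221 → 129 bp
  222–260 → 39 bp
  261–263 then 1–53 → 3 + 53 = 56 bp
Sorted largest to smallest: 129, 56, 39, 20, 19 bp.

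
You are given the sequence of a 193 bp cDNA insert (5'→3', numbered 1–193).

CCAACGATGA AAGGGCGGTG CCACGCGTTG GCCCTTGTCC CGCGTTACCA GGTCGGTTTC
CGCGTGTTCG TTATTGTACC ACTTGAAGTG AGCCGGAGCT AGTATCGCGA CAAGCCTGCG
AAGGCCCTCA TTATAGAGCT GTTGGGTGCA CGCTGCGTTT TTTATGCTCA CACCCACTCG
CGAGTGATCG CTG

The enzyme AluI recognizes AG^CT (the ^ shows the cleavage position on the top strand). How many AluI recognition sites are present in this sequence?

AGCT occurs starting at positions 97, 137.
AluI cuts at 2 sites.

2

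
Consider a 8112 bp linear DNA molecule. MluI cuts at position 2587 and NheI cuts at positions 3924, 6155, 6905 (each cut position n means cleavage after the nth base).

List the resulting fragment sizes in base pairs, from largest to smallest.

Combined cut positions (sorted): 2587, 3924, 6155, 6905.
Linear molecule, 4 cuts → 5 fragments:
  2587 − 0 = 2587 bp
  3924 − 2587 = 1337 bp
  6155 − 3924 = 2231 bp
  6905 − 6155 = 750 bp
  8112 − 6905 = 1207 bp
Sorted largest to smallest: 2587, 2231, 1337, 1207, 750 bp.

2587, 2231, 1337, 1207, 750 bp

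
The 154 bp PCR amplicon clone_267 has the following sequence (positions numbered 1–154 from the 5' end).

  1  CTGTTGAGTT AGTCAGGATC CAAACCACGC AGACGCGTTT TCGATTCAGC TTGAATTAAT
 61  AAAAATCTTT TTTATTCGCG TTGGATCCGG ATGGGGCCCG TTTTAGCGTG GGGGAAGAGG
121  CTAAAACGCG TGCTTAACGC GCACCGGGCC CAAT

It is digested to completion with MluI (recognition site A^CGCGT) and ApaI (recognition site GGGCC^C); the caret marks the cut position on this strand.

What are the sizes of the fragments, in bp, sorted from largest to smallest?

MluI sites (ACGCGT) start at positions 33, 126.
MluI cuts after the first base of each site, so after positions 33, 126.
ApaI sites (GGGCCC) start at positions 94, 146.
ApaI cuts after base 5 of each site (before the last base), so after positions 98, 150.
Combined cut positions: 33, 98, 126, 150.
Linear molecule, 4 cuts → 5 fragments:
  1–33 → 33 bp
  34–98 → 65 bp
  99–126 → 28 bp
  127–150 → 24 bp
  151–154 → 4 bp
Sorted largest to smallest: 65, 33, 28, 24, 4 bp.

65, 33, 28, 24, 4 bp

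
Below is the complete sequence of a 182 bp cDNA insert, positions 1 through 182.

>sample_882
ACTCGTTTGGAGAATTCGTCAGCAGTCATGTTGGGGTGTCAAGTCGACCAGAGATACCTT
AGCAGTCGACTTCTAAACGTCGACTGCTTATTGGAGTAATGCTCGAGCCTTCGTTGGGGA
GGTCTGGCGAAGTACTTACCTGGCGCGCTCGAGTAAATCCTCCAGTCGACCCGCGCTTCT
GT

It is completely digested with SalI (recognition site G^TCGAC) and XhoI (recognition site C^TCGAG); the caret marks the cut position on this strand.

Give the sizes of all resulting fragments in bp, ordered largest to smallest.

SalI sites (GTCGAC) start at positions 43, 65, 79, 165.
SalI cuts after the first base of each site, so after positions 43, 65, 79, 165.
XhoI sites (CTCGAG) start at positions 102, 148.
XhoI cuts after the first base of each site, so after positions 102, 148.
Combined cut positions: 43, 65, 79, 102, 148, 165.
Linear molecule, 6 cuts → 7 fragments:
  1–43 → 43 bp
  44–65 → 22 bp
  66–79 → 14 bp
  80–102 → 23 bp
  103–148 → 46 bp
  149–165 → 17 bp
  166–182 → 17 bp
Sorted largest to smallest: 46, 43, 23, 22, 17, 17, 14 bp.

46, 43, 23, 22, 17, 17, 14 bp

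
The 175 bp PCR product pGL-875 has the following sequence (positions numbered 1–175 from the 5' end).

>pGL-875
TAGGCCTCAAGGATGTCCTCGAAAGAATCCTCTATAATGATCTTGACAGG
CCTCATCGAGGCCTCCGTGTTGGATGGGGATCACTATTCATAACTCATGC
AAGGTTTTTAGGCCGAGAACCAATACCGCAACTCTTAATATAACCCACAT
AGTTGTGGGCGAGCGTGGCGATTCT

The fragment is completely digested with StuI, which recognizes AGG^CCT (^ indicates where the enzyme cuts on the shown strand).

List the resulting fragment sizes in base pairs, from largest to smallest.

114, 46, 11, 4 bp

StuI sites (AGGCCT) start at positions 2, 48, 59.
StuI cuts after base 3 of each site, so after positions 4, 50, 61.
Linear molecule, 3 cuts → 4 fragments:
  1–4 → 4 bp
  5–50 → 46 bp
  51–61 → 11 bp
  62–175 → 114 bp
Sorted largest to smallest: 114, 46, 11, 4 bp.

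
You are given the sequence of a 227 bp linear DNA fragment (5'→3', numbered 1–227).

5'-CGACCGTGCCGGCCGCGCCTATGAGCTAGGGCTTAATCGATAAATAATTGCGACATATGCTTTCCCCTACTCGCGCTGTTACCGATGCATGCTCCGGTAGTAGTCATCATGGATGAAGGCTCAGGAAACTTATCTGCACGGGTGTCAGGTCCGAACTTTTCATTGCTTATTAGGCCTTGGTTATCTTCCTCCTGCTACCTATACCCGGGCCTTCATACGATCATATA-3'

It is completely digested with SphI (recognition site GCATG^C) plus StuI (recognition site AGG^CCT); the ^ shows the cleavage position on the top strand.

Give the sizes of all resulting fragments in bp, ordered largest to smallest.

91, 83, 53 bp

The SphI site (GCATGC) starts at position 87.
SphI cuts after base 5 of each site (before the last base), so after position 91.
The StuI site (AGGCCT) starts at position 172.
StuI cuts after base 3 of each site, so after position 174.
Combined cut positions: 91, 174.
Linear molecule, 2 cuts → 3 fragments:
  1–91 → 91 bp
  92–174 → 83 bp
  175–227 → 53 bp
Sorted largest to smallest: 91, 83, 53 bp.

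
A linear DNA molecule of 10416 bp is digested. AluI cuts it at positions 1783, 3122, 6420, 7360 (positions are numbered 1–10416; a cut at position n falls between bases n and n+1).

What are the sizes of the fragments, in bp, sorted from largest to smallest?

3298, 3056, 1783, 1339, 940 bp

Linear molecule, 4 cuts → 5 fragments:
  1783 − 0 = 1783 bp
  3122 − 1783 = 1339 bp
  6420 − 3122 = 3298 bp
  7360 − 6420 = 940 bp
  10416 − 7360 = 3056 bp
Sorted largest to smallest: 3298, 3056, 1783, 1339, 940 bp.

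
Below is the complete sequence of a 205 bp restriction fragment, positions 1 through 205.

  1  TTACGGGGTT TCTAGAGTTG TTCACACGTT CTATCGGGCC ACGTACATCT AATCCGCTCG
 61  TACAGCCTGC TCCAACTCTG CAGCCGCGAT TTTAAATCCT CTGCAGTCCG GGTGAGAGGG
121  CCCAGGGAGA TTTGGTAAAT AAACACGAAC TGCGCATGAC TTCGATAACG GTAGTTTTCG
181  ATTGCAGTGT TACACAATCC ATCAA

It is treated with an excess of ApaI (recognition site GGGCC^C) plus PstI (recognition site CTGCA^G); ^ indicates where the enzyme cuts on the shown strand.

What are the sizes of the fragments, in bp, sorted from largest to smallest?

The ApaI site (GGGCCC) starts at position 118.
ApaI cuts after base 5 of each site (before the last base), so after position 122.
PstI sites (CTGCAG) start at positions 78, 101.
PstI cuts after base 5 of each site (before the last base), so after positions 82, 105.
Combined cut positions: 82, 105, 122.
Linear molecule, 3 cuts → 4 fragments:
  1–82 → 82 bp
  83–105 → 23 bp
  106–122 → 17 bp
  123–205 → 83 bp
Sorted largest to smallest: 83, 82, 23, 17 bp.

83, 82, 23, 17 bp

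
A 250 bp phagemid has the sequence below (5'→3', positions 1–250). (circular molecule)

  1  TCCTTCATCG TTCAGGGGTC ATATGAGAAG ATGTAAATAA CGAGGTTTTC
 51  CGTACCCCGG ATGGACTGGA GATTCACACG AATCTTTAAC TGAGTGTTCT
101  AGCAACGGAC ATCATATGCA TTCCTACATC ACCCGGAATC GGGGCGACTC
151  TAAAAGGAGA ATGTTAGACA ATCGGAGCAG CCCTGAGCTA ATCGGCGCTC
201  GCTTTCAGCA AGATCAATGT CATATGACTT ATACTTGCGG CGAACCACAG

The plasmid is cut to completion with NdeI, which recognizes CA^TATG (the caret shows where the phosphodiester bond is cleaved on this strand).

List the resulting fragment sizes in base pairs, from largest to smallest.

NdeI sites (CATATG) start at positions 20, 113, 221.
NdeI cuts after base 2 of each site, so after positions 21, 114, 222.
Circular molecule, 3 cuts → 3 fragments:
  22–114 → 93 bp
  115–222 → 108 bp
  223–250 then 1–21 → 28 + 21 = 49 bp
Sorted largest to smallest: 108, 93, 49 bp.

108, 93, 49 bp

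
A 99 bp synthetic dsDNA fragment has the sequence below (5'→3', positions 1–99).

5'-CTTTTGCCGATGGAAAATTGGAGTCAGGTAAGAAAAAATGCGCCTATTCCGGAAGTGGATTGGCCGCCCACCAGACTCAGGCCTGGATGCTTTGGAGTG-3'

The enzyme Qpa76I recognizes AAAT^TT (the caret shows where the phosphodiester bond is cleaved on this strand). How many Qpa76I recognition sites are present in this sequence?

No occurrence of AAATTT is present in the sequence.
Qpa76I does not cut: 0 sites.

0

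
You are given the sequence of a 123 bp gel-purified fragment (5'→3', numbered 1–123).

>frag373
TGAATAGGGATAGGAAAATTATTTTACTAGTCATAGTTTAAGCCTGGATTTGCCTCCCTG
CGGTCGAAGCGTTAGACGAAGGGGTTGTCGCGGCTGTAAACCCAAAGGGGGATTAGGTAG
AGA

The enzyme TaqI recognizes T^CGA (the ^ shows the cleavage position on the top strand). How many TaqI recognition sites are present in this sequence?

1

TCGA occurs starting at position 64.
TaqI cuts at 1 site.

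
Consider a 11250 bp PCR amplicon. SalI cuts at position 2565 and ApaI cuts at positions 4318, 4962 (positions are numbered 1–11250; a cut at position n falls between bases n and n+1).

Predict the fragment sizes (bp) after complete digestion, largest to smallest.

Combined cut positions (sorted): 2565, 4318, 4962.
Linear molecule, 3 cuts → 4 fragments:
  2565 − 0 = 2565 bp
  4318 − 2565 = 1753 bp
  4962 − 4318 = 644 bp
  11250 − 4962 = 6288 bp
Sorted largest to smallest: 6288, 2565, 1753, 644 bp.

6288, 2565, 1753, 644 bp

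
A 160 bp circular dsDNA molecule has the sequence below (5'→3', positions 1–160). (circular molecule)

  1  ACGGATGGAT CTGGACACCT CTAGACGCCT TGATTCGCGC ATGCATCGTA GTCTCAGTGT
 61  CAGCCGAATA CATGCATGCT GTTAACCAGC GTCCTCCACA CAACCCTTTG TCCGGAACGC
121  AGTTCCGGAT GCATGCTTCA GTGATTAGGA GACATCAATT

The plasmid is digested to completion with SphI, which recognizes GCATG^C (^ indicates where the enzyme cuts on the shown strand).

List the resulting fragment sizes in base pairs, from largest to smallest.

68, 57, 35 bp

SphI sites (GCATGC) start at positions 39, 74, 131.
SphI cuts after base 5 of each site (before the last base), so after positions 43, 78, 135.
Circular molecule, 3 cuts → 3 fragments:
  44–78 → 35 bp
  79–135 → 57 bp
  136–160 then 1–43 → 25 + 43 = 68 bp
Sorted largest to smallest: 68, 57, 35 bp.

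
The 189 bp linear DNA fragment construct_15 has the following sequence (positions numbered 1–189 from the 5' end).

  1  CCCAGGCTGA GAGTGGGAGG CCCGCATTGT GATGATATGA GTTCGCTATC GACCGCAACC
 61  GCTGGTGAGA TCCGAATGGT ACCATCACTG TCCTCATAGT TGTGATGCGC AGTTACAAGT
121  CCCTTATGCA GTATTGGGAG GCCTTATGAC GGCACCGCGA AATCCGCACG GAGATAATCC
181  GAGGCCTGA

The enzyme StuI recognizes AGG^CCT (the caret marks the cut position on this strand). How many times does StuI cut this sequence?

2

AGGCCT occurs starting at positions 139, 182.
StuI cuts at 2 sites.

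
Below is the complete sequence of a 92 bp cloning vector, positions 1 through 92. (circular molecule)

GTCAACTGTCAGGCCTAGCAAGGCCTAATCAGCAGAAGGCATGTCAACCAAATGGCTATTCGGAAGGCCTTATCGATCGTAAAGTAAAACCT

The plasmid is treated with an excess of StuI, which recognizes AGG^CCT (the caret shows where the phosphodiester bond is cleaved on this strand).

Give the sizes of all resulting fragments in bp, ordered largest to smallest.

StuI sites (AGGCCT) start at positions 11, 21, 65.
StuI cuts after base 3 of each site, so after positions 13, 23, 67.
Circular molecule, 3 cuts → 3 fragments:
  14–23 → 10 bp
  24–67 → 44 bp
  68–92 then 1–13 → 25 + 13 = 38 bp
Sorted largest to smallest: 44, 38, 10 bp.

44, 38, 10 bp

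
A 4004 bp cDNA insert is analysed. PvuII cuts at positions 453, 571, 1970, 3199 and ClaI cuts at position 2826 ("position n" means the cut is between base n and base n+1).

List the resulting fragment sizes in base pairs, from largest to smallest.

Combined cut positions (sorted): 453, 571, 1970, 2826, 3199.
Linear molecule, 5 cuts → 6 fragments:
  453 − 0 = 453 bp
  571 − 453 = 118 bp
  1970 − 571 = 1399 bp
  2826 − 1970 = 856 bp
  3199 − 2826 = 373 bp
  4004 − 3199 = 805 bp
Sorted largest to smallest: 1399, 856, 805, 453, 373, 118 bp.

1399, 856, 805, 453, 373, 118 bp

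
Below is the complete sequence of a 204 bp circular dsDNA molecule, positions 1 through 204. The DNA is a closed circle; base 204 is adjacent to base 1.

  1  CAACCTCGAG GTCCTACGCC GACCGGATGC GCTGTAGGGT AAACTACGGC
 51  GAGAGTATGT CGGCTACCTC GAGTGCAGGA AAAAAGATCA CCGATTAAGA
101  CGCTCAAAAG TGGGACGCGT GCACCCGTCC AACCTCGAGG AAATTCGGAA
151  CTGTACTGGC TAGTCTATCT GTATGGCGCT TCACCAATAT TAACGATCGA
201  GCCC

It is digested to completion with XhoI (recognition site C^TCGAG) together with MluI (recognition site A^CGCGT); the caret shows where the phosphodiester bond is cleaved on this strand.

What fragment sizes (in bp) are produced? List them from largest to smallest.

XhoI sites (CTCGAG) start at positions 5, 68, 134.
XhoI cuts after the first base of each site, so after positions 5, 68, 134.
The MluI site (ACGCGT) starts at position 115.
MluI cuts after the first base of each site, so after position 115.
Combined cut positions: 5, 68, 115, 134.
Circular molecule, 4 cuts → 4 fragments:
  6–68 → 63 bp
  69–115 → 47 bp
  116–134 → 19 bp
  135–204 then 1–5 → 70 + 5 = 75 bp
Sorted largest to smallest: 75, 63, 47, 19 bp.

75, 63, 47, 19 bp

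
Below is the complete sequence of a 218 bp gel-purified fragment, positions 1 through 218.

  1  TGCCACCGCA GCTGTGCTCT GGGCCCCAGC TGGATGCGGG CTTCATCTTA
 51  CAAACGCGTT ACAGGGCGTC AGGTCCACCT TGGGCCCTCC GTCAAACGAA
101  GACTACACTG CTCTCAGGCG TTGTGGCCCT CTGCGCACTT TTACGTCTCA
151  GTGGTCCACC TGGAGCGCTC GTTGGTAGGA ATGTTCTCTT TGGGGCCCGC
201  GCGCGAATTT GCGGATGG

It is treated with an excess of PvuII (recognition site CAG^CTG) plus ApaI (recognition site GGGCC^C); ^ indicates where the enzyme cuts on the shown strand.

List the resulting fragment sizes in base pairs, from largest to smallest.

111, 57, 21, 14, 11, 4 bp

PvuII sites (CAGCTG) start at positions 9, 27.
PvuII cuts after base 3 of each site, so after positions 11, 29.
ApaI sites (GGGCCC) start at positions 21, 82, 193.
ApaI cuts after base 5 of each site (before the last base), so after positions 25, 86, 197.
Combined cut positions: 11, 25, 29, 86, 197.
Linear molecule, 5 cuts → 6 fragments:
  1–11 → 11 bp
  12–25 → 14 bp
  26–29 → 4 bp
  30–86 → 57 bp
  87–197 → 111 bp
  198–218 → 21 bp
Sorted largest to smallest: 111, 57, 21, 14, 11, 4 bp.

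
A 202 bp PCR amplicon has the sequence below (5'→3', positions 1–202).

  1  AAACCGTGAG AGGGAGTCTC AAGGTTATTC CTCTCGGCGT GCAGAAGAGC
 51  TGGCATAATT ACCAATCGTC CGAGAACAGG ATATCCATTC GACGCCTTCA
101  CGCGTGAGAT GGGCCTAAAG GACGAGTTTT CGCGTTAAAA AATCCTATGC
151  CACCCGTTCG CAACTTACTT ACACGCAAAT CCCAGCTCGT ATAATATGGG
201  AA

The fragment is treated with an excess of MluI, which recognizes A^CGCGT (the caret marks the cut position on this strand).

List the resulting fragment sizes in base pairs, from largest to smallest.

102, 100 bp

The MluI site (ACGCGT) starts at position 100.
MluI cuts after the first base of each site, so after position 100.
Linear molecule, 1 cut → 2 fragments:
  1–100 → 100 bp
  101–202 → 102 bp
Sorted largest to smallest: 102, 100 bp.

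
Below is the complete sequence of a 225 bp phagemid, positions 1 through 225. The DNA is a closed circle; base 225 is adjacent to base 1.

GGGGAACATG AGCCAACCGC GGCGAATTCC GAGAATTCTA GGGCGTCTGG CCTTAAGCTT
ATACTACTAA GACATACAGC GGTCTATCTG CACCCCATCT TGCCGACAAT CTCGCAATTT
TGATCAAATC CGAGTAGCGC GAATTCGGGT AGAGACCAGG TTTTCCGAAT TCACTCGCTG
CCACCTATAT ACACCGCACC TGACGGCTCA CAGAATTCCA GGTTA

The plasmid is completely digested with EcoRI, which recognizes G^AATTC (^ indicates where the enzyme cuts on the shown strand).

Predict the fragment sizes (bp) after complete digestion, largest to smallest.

EcoRI sites (GAATTC) start at positions 24, 33, 141, 167, 213.
EcoRI cuts after the first base of each site, so after positions 24, 33, 141, 167, 213.
Circular molecule, 5 cuts → 5 fragments:
  25–33 → 9 bp
  34–141 → 108 bp
  142–167 → 26 bp
  168–213 → 46 bp
  214–225 then 1–24 → 12 + 24 = 36 bp
Sorted largest to smallest: 108, 46, 36, 26, 9 bp.

108, 46, 36, 26, 9 bp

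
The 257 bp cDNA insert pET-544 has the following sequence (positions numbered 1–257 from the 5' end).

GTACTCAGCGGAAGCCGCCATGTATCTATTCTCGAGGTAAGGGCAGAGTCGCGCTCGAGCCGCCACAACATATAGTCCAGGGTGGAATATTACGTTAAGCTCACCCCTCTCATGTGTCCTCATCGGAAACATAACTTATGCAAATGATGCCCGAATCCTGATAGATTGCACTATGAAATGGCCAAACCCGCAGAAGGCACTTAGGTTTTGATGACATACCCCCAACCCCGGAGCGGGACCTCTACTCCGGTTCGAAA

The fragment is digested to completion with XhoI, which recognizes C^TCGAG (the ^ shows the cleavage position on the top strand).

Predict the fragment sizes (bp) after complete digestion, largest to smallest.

XhoI sites (CTCGAG) start at positions 31, 54.
XhoI cuts after the first base of each site, so after positions 31, 54.
Linear molecule, 2 cuts → 3 fragments:
  1–31 → 31 bp
  32–54 → 23 bp
  55–257 → 203 bp
Sorted largest to smallest: 203, 31, 23 bp.

203, 31, 23 bp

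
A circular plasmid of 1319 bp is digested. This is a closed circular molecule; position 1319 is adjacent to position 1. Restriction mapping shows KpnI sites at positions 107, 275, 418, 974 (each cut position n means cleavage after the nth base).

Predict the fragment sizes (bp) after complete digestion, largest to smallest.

556, 452, 168, 143 bp

Circular molecule, 4 cuts → 4 fragments:
  275 − 107 = 168 bp
  418 − 275 = 143 bp
  974 − 418 = 556 bp
  wrap: 1319 − 974 + 107 = 452 bp
Sorted largest to smallest: 556, 452, 168, 143 bp.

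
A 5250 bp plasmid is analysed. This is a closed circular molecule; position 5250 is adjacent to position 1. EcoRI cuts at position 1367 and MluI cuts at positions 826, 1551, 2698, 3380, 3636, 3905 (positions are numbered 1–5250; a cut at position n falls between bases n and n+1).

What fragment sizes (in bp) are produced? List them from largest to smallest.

2171, 1147, 682, 541, 269, 256, 184 bp

Combined cut positions (sorted): 826, 1367, 1551, 2698, 3380, 3636, 3905.
Circular molecule, 7 cuts → 7 fragments:
  1367 − 826 = 541 bp
  1551 − 1367 = 184 bp
  2698 − 1551 = 1147 bp
  3380 − 2698 = 682 bp
  3636 − 3380 = 256 bp
  3905 − 3636 = 269 bp
  wrap: 5250 − 3905 + 826 = 2171 bp
Sorted largest to smallest: 2171, 1147, 682, 541, 269, 256, 184 bp.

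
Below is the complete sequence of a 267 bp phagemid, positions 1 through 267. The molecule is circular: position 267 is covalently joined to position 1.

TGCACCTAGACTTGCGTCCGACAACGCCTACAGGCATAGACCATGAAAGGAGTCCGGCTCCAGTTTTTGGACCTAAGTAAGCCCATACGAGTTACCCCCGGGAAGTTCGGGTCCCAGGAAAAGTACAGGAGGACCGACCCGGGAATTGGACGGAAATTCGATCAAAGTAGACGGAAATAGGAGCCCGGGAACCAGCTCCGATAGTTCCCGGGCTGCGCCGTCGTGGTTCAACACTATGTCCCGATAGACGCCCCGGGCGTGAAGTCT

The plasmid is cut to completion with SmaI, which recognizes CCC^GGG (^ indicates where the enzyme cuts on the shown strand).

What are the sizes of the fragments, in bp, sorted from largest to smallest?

112, 46, 45, 41, 23 bp

SmaI sites (CCCGGG) start at positions 97, 138, 184, 207, 252.
SmaI cuts after base 3 of each site, so after positions 99, 140, 186, 209, 254.
Circular molecule, 5 cuts → 5 fragments:
  100–140 → 41 bp
  141–186 → 46 bp
  187–209 → 23 bp
  210–254 → 45 bp
  255–267 then 1–99 → 13 + 99 = 112 bp
Sorted largest to smallest: 112, 46, 45, 41, 23 bp.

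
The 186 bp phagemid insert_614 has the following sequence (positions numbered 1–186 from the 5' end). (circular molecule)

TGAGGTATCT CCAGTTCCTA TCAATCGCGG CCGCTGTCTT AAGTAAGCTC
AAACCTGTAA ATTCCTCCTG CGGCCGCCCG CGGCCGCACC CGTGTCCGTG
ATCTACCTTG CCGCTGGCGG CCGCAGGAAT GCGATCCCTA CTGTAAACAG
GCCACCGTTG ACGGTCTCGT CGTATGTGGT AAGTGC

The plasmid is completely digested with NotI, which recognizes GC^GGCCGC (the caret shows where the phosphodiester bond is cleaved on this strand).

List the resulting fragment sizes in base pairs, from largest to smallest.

NotI sites (GCGGCCGC) start at positions 27, 70, 80, 117.
NotI cuts after base 2 of each site, so after positions 28, 71, 81, 118.
Circular molecule, 4 cuts → 4 fragments:
  29–71 → 43 bp
  72–81 → 10 bp
  82–118 → 37 bp
  119–186 then 1–28 → 68 + 28 = 96 bp
Sorted largest to smallest: 96, 43, 37, 10 bp.

96, 43, 37, 10 bp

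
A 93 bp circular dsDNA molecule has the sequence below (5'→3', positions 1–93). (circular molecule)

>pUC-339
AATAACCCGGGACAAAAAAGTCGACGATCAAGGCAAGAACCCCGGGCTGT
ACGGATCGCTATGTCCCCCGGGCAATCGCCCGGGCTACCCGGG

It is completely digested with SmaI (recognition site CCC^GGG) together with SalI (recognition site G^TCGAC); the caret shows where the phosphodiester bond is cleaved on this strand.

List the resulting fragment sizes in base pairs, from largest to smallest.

26, 23, 12, 12, 11, 9 bp

SmaI sites (CCCGGG) start at positions 6, 41, 67, 79, 88.
SmaI cuts after base 3 of each site, so after positions 8, 43, 69, 81, 90.
The SalI site (GTCGAC) starts at position 20.
SalI cuts after the first base of each site, so after position 20.
Combined cut positions: 8, 20, 43, 69, 81, 90.
Circular molecule, 6 cuts → 6 fragments:
  9–20 → 12 bp
  21–43 → 23 bp
  44–69 → 26 bp
  70–81 → 12 bp
  82–90 → 9 bp
  91–93 then 1–8 → 3 + 8 = 11 bp
Sorted largest to smallest: 26, 23, 12, 12, 11, 9 bp.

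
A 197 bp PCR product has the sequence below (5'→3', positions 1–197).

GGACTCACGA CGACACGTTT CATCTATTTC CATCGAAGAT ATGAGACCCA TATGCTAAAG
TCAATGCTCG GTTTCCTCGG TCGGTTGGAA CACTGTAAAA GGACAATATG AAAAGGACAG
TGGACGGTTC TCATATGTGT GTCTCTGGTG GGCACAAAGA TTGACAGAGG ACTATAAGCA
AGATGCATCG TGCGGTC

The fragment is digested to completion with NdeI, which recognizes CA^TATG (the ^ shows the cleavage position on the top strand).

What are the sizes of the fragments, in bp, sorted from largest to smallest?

83, 64, 50 bp

NdeI sites (CATATG) start at positions 49, 132.
NdeI cuts after base 2 of each site, so after positions 50, 133.
Linear molecule, 2 cuts → 3 fragments:
  1–50 → 50 bp
  51–133 → 83 bp
  134–197 → 64 bp
Sorted largest to smallest: 83, 64, 50 bp.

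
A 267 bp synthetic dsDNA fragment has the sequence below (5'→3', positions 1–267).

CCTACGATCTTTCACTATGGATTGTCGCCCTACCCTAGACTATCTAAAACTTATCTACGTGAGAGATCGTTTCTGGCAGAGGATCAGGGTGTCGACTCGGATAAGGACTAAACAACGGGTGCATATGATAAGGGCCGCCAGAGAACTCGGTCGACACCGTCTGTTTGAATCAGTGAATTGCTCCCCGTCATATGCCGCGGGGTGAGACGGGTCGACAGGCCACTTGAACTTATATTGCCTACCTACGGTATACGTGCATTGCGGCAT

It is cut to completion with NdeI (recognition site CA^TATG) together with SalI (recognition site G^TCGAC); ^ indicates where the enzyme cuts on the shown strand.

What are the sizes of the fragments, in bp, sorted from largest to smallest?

NdeI sites (CATATG) start at positions 122, 189.
NdeI cuts after base 2 of each site, so after positions 123, 190.
SalI sites (GTCGAC) start at positions 91, 150, 211.
SalI cuts after the first base of each site, so after positions 91, 150, 211.
Combined cut positions: 91, 123, 150, 190, 211.
Linear molecule, 5 cuts → 6 fragments:
  1–91 → 91 bp
  92–123 → 32 bp
  124–150 → 27 bp
  151–190 → 40 bp
  191–211 → 21 bp
  212–267 → 56 bp
Sorted largest to smallest: 91, 56, 40, 32, 27, 21 bp.

91, 56, 40, 32, 27, 21 bp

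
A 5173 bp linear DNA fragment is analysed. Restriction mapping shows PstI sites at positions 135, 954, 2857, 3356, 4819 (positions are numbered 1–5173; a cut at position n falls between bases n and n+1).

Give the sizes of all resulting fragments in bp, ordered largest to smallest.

1903, 1463, 819, 499, 354, 135 bp

Linear molecule, 5 cuts → 6 fragments:
  135 − 0 = 135 bp
  954 − 135 = 819 bp
  2857 − 954 = 1903 bp
  3356 − 2857 = 499 bp
  4819 − 3356 = 1463 bp
  5173 − 4819 = 354 bp
Sorted largest to smallest: 1903, 1463, 819, 499, 354, 135 bp.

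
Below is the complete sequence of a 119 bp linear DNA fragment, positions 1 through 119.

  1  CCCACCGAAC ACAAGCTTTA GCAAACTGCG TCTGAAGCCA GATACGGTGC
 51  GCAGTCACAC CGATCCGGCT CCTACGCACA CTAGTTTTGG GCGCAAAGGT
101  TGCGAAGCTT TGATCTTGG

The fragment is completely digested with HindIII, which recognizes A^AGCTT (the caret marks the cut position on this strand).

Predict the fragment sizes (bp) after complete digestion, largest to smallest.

92, 14, 13 bp

HindIII sites (AAGCTT) start at positions 13, 105.
HindIII cuts after the first base of each site, so after positions 13, 105.
Linear molecule, 2 cuts → 3 fragments:
  1–13 → 13 bp
  14–105 → 92 bp
  106–119 → 14 bp
Sorted largest to smallest: 92, 14, 13 bp.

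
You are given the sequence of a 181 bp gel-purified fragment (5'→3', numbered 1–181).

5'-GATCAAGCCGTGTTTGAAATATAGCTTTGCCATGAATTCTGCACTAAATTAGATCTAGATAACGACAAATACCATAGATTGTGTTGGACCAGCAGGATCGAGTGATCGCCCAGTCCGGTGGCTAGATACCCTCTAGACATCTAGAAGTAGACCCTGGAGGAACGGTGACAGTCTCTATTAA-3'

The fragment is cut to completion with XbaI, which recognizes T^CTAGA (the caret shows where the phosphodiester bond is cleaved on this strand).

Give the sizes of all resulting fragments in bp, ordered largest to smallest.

XbaI sites (TCTAGA) start at positions 54, 132, 140.
XbaI cuts after the first base of each site, so after positions 54, 132, 140.
Linear molecule, 3 cuts → 4 fragments:
  1–54 → 54 bp
  55–132 → 78 bp
  133–140 → 8 bp
  141–181 → 41 bp
Sorted largest to smallest: 78, 54, 41, 8 bp.

78, 54, 41, 8 bp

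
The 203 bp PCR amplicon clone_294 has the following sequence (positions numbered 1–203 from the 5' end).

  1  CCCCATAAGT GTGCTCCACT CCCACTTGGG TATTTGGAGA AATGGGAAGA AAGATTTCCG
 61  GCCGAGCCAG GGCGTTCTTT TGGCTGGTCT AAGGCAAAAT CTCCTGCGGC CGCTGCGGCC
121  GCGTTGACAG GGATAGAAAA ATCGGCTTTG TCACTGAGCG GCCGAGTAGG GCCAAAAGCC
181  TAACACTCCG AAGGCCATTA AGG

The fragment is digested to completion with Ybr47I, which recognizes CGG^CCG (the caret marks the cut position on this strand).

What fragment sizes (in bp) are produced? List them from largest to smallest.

Ybr47I sites (CGGCCG) start at positions 59, 107, 116, 159.
Ybr47I cuts after base 3 of each site, so after positions 61, 109, 118, 161.
Linear molecule, 4 cuts → 5 fragments:
  1–61 → 61 bp
  62–109 → 48 bp
  110–118 → 9 bp
  119–161 → 43 bp
  162–203 → 42 bp
Sorted largest to smallest: 61, 48, 43, 42, 9 bp.

61, 48, 43, 42, 9 bp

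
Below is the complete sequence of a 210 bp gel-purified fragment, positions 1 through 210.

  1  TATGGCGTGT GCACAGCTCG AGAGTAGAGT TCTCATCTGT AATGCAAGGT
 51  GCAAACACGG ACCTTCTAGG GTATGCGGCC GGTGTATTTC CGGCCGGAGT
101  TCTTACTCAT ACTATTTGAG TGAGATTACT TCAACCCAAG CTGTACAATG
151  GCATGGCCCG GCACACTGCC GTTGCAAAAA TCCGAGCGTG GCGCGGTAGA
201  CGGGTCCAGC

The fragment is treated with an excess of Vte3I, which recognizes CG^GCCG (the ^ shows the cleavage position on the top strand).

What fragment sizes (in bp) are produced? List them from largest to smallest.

Vte3I sites (CGGCCG) start at positions 76, 91.
Vte3I cuts after base 2 of each site, so after positions 77, 92.
Linear molecule, 2 cuts → 3 fragments:
  1–77 → 77 bp
  78–92 → 15 bp
  93–210 → 118 bp
Sorted largest to smallest: 118, 77, 15 bp.

118, 77, 15 bp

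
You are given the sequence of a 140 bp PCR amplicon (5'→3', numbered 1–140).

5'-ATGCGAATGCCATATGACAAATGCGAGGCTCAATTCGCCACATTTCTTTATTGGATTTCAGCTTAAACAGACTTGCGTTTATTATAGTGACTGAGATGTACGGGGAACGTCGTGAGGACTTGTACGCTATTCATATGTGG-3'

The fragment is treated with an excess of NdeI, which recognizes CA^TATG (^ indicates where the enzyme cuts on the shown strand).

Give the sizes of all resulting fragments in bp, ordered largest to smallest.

121, 12, 7 bp

NdeI sites (CATATG) start at positions 11, 132.
NdeI cuts after base 2 of each site, so after positions 12, 133.
Linear molecule, 2 cuts → 3 fragments:
  1–12 → 12 bp
  13–133 → 121 bp
  134–140 → 7 bp
Sorted largest to smallest: 121, 12, 7 bp.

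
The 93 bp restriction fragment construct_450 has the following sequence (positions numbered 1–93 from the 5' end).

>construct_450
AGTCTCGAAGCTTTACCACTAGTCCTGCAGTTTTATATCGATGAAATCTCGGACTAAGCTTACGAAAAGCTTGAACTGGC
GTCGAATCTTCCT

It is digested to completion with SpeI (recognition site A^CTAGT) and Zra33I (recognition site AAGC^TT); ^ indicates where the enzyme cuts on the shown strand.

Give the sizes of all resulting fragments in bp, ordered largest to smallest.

The SpeI site (ACTAGT) starts at position 18.
SpeI cuts after the first base of each site, so after position 18.
Zra33I sites (AAGCTT) start at positions 8, 56, 67.
Zra33I cuts after base 4 of each site, so after positions 11, 59, 70.
Combined cut positions: 11, 18, 59, 70.
Linear molecule, 4 cuts → 5 fragments:
  1–11 → 11 bp
  12–18 → 7 bp
  19–59 → 41 bp
  60–70 → 11 bp
  71–93 → 23 bp
Sorted largest to smallest: 41, 23, 11, 11, 7 bp.

41, 23, 11, 11, 7 bp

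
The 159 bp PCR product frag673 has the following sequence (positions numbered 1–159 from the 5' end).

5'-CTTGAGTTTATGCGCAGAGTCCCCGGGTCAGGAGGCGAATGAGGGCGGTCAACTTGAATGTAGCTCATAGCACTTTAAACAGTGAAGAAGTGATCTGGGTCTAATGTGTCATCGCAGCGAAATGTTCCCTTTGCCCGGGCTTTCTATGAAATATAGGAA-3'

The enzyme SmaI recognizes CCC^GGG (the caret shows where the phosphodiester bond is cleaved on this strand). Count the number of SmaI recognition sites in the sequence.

2

CCCGGG occurs starting at positions 22, 134.
SmaI cuts at 2 sites.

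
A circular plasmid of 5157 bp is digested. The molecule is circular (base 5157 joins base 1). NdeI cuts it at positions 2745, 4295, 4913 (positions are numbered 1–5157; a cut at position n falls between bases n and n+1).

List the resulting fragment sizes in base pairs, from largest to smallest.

Circular molecule, 3 cuts → 3 fragments:
  4295 − 2745 = 1550 bp
  4913 − 4295 = 618 bp
  wrap: 5157 − 4913 + 2745 = 2989 bp
Sorted largest to smallest: 2989, 1550, 618 bp.

2989, 1550, 618 bp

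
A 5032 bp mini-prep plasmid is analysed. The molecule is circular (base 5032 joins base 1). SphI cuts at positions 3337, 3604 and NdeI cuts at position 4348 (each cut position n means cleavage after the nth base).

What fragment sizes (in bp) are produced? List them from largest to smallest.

Combined cut positions (sorted): 3337, 3604, 4348.
Circular molecule, 3 cuts → 3 fragments:
  3604 − 3337 = 267 bp
  4348 − 3604 = 744 bp
  wrap: 5032 − 4348 + 3337 = 4021 bp
Sorted largest to smallest: 4021, 744, 267 bp.

4021, 744, 267 bp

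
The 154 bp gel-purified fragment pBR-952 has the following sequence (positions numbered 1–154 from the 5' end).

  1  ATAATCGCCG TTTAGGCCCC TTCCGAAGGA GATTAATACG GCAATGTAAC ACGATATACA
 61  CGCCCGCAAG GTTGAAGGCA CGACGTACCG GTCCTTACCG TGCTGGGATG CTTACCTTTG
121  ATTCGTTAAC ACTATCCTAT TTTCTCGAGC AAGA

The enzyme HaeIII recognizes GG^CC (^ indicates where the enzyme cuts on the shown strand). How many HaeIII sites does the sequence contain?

1

GGCC occurs starting at position 15.
HaeIII cuts at 1 site.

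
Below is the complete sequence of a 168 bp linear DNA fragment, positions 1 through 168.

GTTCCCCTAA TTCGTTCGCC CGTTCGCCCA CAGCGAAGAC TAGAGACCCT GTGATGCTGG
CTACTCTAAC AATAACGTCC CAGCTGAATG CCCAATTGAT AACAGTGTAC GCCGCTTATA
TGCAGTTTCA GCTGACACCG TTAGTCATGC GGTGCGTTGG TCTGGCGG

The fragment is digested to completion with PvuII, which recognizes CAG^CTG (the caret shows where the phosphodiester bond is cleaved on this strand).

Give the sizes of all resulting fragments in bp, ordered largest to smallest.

83, 48, 37 bp

PvuII sites (CAGCTG) start at positions 81, 129.
PvuII cuts after base 3 of each site, so after positions 83, 131.
Linear molecule, 2 cuts → 3 fragments:
  1–83 → 83 bp
  84–131 → 48 bp
  132–168 → 37 bp
Sorted largest to smallest: 83, 48, 37 bp.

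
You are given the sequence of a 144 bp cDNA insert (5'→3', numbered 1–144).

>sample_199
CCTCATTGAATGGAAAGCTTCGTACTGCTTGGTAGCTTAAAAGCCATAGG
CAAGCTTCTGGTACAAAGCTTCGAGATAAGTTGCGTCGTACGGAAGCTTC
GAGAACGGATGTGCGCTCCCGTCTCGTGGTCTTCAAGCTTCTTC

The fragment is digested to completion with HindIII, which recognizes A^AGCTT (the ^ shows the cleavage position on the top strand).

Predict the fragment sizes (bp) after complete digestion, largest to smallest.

41, 37, 28, 15, 14, 9 bp

HindIII sites (AAGCTT) start at positions 15, 52, 66, 94, 135.
HindIII cuts after the first base of each site, so after positions 15, 52, 66, 94, 135.
Linear molecule, 5 cuts → 6 fragments:
  1–15 → 15 bp
  16–52 → 37 bp
  53–66 → 14 bp
  67–94 → 28 bp
  95–135 → 41 bp
  136–144 → 9 bp
Sorted largest to smallest: 41, 37, 28, 15, 14, 9 bp.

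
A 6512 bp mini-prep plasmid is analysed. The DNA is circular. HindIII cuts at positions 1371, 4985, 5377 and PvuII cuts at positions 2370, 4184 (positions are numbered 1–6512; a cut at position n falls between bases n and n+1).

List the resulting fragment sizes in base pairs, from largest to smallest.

Combined cut positions (sorted): 1371, 2370, 4184, 4985, 5377.
Circular molecule, 5 cuts → 5 fragments:
  2370 − 1371 = 999 bp
  4184 − 2370 = 1814 bp
  4985 − 4184 = 801 bp
  5377 − 4985 = 392 bp
  wrap: 6512 − 5377 + 1371 = 2506 bp
Sorted largest to smallest: 2506, 1814, 999, 801, 392 bp.

2506, 1814, 999, 801, 392 bp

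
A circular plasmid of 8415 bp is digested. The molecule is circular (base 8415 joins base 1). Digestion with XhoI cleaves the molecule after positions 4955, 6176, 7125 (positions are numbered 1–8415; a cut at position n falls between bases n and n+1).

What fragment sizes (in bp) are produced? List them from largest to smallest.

Circular molecule, 3 cuts → 3 fragments:
  6176 − 4955 = 1221 bp
  7125 − 6176 = 949 bp
  wrap: 8415 − 7125 + 4955 = 6245 bp
Sorted largest to smallest: 6245, 1221, 949 bp.

6245, 1221, 949 bp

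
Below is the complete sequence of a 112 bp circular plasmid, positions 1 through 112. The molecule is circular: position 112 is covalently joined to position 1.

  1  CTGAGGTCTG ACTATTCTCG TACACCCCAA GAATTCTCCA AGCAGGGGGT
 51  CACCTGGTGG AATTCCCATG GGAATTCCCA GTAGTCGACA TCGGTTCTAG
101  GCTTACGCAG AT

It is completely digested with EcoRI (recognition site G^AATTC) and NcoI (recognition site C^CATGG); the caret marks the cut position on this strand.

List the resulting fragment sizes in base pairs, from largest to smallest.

EcoRI sites (GAATTC) start at positions 31, 60, 72.
EcoRI cuts after the first base of each site, so after positions 31, 60, 72.
The NcoI site (CCATGG) starts at position 66.
NcoI cuts after the first base of each site, so after position 66.
Combined cut positions: 31, 60, 66, 72.
Circular molecule, 4 cuts → 4 fragments:
  32–60 → 29 bp
  61–66 → 6 bp
  67–72 → 6 bp
  73–112 then 1–31 → 40 + 31 = 71 bp
Sorted largest to smallest: 71, 29, 6, 6 bp.

71, 29, 6, 6 bp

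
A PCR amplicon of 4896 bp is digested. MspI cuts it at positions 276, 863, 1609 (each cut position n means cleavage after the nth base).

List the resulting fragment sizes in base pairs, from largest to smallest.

Linear molecule, 3 cuts → 4 fragments:
  276 − 0 = 276 bp
  863 − 276 = 587 bp
  1609 − 863 = 746 bp
  4896 − 1609 = 3287 bp
Sorted largest to smallest: 3287, 746, 587, 276 bp.

3287, 746, 587, 276 bp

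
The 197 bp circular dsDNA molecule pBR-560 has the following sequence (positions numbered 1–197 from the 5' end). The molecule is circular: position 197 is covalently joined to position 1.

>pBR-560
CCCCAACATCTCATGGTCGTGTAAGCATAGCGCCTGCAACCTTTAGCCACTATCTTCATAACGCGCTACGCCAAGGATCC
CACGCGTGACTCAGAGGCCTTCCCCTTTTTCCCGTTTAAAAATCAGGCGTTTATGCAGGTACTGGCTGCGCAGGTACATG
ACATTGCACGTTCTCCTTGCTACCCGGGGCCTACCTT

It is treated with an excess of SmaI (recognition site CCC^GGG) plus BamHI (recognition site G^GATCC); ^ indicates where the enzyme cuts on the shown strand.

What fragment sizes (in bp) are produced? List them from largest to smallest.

110, 87 bp

The SmaI site (CCCGGG) starts at position 183.
SmaI cuts after base 3 of each site, so after position 185.
The BamHI site (GGATCC) starts at position 75.
BamHI cuts after the first base of each site, so after position 75.
Combined cut positions: 75, 185.
Circular molecule, 2 cuts → 2 fragments:
  76–185 → 110 bp
  186–197 then 1–75 → 12 + 75 = 87 bp
Sorted largest to smallest: 110, 87 bp.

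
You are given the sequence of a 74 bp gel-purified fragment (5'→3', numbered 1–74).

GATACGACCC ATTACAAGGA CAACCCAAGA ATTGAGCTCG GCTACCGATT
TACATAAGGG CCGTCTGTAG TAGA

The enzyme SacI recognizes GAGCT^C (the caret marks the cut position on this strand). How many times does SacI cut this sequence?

1

GAGCTC occurs starting at position 34.
SacI cuts at 1 site.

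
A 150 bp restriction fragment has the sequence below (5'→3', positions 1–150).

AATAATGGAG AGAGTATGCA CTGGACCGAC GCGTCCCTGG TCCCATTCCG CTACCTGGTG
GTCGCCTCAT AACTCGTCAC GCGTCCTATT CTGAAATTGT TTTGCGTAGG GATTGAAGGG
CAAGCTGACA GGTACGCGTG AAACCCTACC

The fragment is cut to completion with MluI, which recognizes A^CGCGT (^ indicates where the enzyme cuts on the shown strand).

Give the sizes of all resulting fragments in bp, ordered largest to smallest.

MluI sites (ACGCGT) start at positions 29, 79, 134.
MluI cuts after the first base of each site, so after positions 29, 79, 134.
Linear molecule, 3 cuts → 4 fragments:
  1–29 → 29 bp
  30–79 → 50 bp
  80–134 → 55 bp
  135–150 → 16 bp
Sorted largest to smallest: 55, 50, 29, 16 bp.

55, 50, 29, 16 bp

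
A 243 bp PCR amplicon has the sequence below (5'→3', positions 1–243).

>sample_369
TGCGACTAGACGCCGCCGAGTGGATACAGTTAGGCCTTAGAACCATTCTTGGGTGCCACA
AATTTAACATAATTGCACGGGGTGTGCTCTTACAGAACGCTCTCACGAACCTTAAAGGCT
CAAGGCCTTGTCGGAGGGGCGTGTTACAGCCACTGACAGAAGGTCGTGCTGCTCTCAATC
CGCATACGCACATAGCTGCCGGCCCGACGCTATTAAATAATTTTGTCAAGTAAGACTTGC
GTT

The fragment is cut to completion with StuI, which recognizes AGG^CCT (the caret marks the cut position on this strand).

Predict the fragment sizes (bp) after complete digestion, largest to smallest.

StuI sites (AGGCCT) start at positions 32, 123.
StuI cuts after base 3 of each site, so after positions 34, 125.
Linear molecule, 2 cuts → 3 fragments:
  1–34 → 34 bp
  35–125 → 91 bp
  126–243 → 118 bp
Sorted largest to smallest: 118, 91, 34 bp.

118, 91, 34 bp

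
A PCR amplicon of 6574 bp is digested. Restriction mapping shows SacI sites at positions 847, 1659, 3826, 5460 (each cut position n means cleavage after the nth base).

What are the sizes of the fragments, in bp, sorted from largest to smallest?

2167, 1634, 1114, 847, 812 bp

Linear molecule, 4 cuts → 5 fragments:
  847 − 0 = 847 bp
  1659 − 847 = 812 bp
  3826 − 1659 = 2167 bp
  5460 − 3826 = 1634 bp
  6574 − 5460 = 1114 bp
Sorted largest to smallest: 2167, 1634, 1114, 847, 812 bp.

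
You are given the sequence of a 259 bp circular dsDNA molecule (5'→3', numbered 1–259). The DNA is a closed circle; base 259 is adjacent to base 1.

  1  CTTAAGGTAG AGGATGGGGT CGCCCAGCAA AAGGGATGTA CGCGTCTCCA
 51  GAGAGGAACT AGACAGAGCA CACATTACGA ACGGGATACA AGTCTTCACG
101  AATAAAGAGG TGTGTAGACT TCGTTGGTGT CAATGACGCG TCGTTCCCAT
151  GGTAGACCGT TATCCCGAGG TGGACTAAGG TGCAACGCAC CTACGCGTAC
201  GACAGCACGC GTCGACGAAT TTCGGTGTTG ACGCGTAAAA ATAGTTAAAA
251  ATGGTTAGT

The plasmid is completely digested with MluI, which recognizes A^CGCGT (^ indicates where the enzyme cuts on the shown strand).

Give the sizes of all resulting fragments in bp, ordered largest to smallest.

MluI sites (ACGCGT) start at positions 40, 136, 193, 207, 231.
MluI cuts after the first base of each site, so after positions 40, 136, 193, 207, 231.
Circular molecule, 5 cuts → 5 fragments:
  41–136 → 96 bp
  137–193 → 57 bp
  194–207 → 14 bp
  208–231 → 24 bp
  232–259 then 1–40 → 28 + 40 = 68 bp
Sorted largest to smallest: 96, 68, 57, 24, 14 bp.

96, 68, 57, 24, 14 bp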